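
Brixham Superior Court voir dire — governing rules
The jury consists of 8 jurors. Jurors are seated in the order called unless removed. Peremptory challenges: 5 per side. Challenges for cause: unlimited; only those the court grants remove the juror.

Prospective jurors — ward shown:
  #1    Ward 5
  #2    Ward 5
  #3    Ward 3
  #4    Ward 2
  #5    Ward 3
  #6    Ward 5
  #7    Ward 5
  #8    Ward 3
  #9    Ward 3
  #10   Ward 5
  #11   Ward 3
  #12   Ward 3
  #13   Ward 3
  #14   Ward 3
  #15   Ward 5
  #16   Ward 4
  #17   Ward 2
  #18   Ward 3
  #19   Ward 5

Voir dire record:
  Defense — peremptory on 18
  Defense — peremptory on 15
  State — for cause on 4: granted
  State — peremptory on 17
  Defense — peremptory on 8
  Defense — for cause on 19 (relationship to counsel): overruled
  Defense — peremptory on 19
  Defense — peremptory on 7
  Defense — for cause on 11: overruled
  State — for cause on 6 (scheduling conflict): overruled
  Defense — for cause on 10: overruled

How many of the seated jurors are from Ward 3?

4

Removed: #4, #7, #8, #15, #17, #18, #19.
Seated jurors 1–8: #1, #2, #3, #5, #6, #9, #10, #11.
Of those, in Ward 3: #3, #5, #9, #11 → 4.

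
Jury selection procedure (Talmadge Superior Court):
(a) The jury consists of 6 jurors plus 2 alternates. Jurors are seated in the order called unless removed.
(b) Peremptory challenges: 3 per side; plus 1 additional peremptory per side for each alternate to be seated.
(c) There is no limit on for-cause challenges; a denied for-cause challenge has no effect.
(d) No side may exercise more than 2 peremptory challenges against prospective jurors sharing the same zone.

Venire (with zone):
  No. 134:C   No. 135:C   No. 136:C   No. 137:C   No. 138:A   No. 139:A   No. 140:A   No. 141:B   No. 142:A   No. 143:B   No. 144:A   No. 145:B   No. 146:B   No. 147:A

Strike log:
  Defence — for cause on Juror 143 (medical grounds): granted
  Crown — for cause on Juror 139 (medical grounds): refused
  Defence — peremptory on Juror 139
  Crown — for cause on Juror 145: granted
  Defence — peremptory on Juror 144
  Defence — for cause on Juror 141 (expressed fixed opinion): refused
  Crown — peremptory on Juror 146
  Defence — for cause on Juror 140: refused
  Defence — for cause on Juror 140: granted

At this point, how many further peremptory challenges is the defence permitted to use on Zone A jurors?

Defence peremptories so far: #139, #144 — 2 of 5 used, 3 left overall.
Against Zone A: #139, #144 — 2 used; per-zone cap 2 leaves 0.
Binding limit: min(3, 0) = 0.

0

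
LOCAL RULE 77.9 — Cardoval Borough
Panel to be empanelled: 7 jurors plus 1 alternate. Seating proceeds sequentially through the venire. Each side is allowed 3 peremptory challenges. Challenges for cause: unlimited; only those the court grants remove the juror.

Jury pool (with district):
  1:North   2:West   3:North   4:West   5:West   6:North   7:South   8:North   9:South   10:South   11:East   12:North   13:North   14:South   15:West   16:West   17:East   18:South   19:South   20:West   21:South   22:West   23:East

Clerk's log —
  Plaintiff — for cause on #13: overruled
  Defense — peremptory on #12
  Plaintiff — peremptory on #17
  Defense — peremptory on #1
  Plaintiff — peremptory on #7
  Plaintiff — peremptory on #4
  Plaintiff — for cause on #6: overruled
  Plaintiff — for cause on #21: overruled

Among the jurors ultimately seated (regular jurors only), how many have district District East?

0

Removed: #1, #4, #7, #12, #17.
Seated jurors 1–7: #2, #3, #5, #6, #8, #9, #10 (alternates #11 not counted).
None of those are in District East → 0.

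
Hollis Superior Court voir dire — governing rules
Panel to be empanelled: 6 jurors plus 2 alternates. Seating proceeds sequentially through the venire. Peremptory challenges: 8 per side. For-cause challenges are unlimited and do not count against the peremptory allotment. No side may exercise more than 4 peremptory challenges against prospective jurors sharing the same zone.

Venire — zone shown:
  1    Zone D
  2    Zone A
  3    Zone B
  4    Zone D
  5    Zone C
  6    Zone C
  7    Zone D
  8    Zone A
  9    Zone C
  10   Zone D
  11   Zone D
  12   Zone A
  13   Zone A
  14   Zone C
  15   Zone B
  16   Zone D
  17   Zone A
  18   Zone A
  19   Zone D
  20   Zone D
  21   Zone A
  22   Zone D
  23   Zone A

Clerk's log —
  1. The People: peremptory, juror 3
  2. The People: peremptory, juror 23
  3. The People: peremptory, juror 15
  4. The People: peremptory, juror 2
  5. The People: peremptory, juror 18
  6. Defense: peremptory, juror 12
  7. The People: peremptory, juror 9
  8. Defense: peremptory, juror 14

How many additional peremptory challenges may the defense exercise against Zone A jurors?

Defense peremptories so far: #12, #14 — 2 of 8 used, 6 left overall.
Against Zone A: #12 — 1 used; per-zone cap 4 leaves 3.
Binding limit: min(6, 3) = 3.

3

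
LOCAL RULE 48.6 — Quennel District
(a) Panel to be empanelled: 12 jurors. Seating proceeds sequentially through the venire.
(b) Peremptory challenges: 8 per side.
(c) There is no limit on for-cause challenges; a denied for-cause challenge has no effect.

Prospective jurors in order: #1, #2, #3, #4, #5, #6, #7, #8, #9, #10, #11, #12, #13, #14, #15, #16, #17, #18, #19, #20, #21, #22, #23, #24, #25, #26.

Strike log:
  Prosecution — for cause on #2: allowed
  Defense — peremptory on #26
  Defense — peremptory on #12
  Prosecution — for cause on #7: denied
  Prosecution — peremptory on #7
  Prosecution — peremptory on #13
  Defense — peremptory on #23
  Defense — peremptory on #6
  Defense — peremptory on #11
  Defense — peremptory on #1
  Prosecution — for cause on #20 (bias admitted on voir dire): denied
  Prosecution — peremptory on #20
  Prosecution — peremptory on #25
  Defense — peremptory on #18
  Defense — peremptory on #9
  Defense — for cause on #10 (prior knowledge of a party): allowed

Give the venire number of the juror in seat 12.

24

Removed: #1, #2, #6, #7, #9, #10, #11, #12, #13, #18, #20, #23, #25, #26.
Seating in order: seats 1–12 → #3, #4, #5, #8, #14, #15, #16, #17, #19, #21, #22, #24.
So seat 12 is #24.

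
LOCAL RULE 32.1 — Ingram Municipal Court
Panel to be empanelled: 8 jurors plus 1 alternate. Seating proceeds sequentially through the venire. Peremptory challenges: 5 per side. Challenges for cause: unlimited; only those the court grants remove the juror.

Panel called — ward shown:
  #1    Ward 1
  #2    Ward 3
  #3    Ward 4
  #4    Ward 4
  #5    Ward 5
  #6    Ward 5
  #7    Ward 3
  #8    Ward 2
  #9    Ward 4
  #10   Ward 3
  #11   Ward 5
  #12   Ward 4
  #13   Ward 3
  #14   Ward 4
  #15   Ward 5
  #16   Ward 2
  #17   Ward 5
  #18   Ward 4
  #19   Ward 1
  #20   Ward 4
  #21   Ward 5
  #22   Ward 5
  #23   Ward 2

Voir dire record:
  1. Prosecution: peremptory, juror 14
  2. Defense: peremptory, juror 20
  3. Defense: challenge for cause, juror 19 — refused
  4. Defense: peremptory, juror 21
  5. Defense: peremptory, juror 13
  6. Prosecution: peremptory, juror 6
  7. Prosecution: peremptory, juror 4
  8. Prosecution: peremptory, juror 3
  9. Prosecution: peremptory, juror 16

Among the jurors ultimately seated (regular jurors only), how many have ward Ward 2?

1

Removed: #3, #4, #6, #13, #14, #16, #20, #21.
Seated jurors 1–8: #1, #2, #5, #7, #8, #9, #10, #11 (alternates #12 not counted).
Of those, in Ward 2: #8 → 1.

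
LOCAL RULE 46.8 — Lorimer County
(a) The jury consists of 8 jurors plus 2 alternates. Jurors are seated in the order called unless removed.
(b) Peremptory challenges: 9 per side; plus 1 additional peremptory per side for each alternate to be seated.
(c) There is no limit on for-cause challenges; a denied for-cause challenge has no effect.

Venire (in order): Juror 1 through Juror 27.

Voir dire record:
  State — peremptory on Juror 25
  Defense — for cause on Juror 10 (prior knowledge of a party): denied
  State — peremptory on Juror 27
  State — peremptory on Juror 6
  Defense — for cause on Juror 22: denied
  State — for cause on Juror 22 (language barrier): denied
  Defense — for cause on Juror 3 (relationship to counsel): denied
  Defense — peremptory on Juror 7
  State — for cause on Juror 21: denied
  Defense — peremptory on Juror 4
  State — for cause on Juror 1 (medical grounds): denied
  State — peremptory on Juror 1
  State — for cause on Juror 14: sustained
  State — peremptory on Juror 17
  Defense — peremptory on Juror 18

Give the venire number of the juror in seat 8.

Removed: #1, #4, #6, #7, #14, #17, #18, #25, #27. (#3, #10, #21, #22 stay — for-cause denied.)
Seating in order: seats 1–8 → #2, #3, #5, #8, #9, #10, #11, #12; alternates → #13, #15.
So seat 8 is #12.

12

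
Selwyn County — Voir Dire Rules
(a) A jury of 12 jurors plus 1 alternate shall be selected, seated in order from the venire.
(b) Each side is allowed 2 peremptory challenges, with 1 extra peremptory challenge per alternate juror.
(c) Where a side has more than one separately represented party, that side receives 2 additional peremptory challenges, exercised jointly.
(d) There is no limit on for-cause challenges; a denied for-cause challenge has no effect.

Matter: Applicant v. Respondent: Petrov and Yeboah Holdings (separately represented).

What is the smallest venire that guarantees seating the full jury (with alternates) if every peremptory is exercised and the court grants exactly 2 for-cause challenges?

23

Seats to fill: 12 + 1 alternates = 13.
Peremptories — Applicant: 2 + 1×1 = 3; Respondent: 2 + 1×1 + 2 = 5; total 8.
For-cause removals: 2.
Minimum venire: 13 + 8 + 2 = 23.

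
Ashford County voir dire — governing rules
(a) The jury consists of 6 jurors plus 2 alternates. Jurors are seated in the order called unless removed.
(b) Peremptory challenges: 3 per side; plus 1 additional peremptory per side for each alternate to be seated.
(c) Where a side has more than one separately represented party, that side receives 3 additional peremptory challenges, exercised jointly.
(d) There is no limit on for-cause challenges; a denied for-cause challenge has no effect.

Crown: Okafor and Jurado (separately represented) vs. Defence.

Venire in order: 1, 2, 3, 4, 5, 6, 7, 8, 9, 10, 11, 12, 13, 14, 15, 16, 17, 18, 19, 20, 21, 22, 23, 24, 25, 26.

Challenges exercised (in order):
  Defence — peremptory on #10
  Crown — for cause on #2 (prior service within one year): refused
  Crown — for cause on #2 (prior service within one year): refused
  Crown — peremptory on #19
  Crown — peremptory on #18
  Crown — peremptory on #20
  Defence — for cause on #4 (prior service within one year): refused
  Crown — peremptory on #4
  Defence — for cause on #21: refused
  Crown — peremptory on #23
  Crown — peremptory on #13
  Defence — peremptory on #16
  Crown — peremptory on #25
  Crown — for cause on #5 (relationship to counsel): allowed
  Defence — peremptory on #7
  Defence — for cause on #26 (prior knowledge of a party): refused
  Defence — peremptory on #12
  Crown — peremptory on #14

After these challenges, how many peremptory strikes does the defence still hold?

Defence allotment: 3 base + 1 × 2 alternates = 5.
Defence peremptories used: #10, #16, #7, #12 — 4 (for-cause on #4, #21, #26 don't count).
Remaining: 5 − 4 = 1.

1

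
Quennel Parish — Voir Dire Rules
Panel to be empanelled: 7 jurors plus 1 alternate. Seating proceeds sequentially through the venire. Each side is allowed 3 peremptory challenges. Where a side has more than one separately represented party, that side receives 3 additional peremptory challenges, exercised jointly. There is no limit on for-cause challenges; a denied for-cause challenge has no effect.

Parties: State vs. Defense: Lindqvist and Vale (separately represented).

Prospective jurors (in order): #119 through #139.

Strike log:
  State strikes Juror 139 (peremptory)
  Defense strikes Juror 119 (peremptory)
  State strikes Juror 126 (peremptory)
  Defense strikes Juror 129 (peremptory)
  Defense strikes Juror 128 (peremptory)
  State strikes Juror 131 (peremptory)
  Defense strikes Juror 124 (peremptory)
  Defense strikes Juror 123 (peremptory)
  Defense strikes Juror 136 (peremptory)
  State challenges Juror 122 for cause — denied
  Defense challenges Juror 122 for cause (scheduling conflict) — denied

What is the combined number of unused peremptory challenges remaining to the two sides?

0

State allotment: 3. Defense allotment: 3 base + 3 multi-party = 6.
State peremptories used: #139, #126, #131 — 3 (the for-cause on #122 doesn't count).
Defense peremptories used: #119, #129, #128, #124, #123, #136 — 6 (the for-cause on #122 doesn't count).
Remaining: (3 − 3) + (6 − 6) = 0.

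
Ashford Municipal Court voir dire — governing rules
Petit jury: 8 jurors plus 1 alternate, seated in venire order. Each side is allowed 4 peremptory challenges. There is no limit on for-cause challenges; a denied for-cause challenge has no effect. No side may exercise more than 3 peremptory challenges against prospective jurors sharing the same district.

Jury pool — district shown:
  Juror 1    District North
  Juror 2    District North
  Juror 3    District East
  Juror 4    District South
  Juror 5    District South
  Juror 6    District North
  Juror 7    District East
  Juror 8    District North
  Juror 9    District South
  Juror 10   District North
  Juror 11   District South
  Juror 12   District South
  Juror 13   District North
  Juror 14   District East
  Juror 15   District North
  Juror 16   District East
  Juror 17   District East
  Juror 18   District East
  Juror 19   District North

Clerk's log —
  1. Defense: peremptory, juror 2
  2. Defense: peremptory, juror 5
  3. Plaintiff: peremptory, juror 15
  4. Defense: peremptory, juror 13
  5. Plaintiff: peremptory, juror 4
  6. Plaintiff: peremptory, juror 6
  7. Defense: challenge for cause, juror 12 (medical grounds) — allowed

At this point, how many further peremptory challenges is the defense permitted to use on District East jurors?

1

Defense peremptories so far: #2, #5, #13 — 3 of 4 used, 1 left overall.
Against District East: none yet — per-district cap 3 leaves 3.
Binding limit: min(1, 3) = 1.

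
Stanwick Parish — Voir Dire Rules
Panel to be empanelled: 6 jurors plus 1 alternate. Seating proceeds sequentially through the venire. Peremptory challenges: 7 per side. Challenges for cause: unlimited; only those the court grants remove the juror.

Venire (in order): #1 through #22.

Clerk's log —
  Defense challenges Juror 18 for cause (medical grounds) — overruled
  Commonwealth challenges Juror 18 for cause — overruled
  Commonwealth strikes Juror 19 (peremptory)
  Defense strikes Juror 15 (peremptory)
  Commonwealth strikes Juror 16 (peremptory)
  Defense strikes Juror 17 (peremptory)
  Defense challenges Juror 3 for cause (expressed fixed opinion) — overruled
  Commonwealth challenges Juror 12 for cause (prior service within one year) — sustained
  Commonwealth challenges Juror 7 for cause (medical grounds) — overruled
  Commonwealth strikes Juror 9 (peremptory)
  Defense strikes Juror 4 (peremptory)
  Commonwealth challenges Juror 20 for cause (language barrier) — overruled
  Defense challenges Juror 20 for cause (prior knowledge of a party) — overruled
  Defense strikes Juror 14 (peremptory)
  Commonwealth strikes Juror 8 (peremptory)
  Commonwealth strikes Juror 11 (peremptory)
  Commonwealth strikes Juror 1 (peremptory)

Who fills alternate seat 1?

Removed: #1, #4, #8, #9, #11, #12, #14, #15, #16, #17, #19. (#3, #7, #18, #20 stay — for-cause denied.)
Seating in order: seats 1–6 → #2, #3, #5, #6, #7, #10; alternates → #13.
So alternate 1 is #13.

13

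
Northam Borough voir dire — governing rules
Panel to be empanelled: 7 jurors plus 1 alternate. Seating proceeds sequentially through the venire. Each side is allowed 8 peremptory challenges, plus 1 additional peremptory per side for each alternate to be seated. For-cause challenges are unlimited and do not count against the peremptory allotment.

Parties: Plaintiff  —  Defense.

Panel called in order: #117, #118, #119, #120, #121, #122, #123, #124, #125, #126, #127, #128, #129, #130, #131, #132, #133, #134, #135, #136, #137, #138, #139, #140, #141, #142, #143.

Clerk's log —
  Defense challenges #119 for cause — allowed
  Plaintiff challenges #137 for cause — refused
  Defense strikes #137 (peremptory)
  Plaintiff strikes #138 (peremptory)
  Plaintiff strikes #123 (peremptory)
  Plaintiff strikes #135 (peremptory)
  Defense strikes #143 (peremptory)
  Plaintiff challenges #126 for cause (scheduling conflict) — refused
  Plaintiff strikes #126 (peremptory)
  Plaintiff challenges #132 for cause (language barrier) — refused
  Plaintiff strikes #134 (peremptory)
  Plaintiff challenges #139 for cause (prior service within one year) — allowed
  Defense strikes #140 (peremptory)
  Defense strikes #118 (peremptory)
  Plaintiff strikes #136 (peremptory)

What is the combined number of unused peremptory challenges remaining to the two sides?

Plaintiff allotment: 8 base + 1 × 1 alternate = 9. Defense allotment: 8 base + 1 × 1 alternate = 9.
Plaintiff peremptories used: #138, #123, #135, #126, #134, #136 — 6 (for-cause on #137, #126, #132, #139 don't count).
Defense peremptories used: #137, #143, #140, #118 — 4 (the for-cause on #119 doesn't count).
Remaining: (9 − 6) + (9 − 4) = 8.

8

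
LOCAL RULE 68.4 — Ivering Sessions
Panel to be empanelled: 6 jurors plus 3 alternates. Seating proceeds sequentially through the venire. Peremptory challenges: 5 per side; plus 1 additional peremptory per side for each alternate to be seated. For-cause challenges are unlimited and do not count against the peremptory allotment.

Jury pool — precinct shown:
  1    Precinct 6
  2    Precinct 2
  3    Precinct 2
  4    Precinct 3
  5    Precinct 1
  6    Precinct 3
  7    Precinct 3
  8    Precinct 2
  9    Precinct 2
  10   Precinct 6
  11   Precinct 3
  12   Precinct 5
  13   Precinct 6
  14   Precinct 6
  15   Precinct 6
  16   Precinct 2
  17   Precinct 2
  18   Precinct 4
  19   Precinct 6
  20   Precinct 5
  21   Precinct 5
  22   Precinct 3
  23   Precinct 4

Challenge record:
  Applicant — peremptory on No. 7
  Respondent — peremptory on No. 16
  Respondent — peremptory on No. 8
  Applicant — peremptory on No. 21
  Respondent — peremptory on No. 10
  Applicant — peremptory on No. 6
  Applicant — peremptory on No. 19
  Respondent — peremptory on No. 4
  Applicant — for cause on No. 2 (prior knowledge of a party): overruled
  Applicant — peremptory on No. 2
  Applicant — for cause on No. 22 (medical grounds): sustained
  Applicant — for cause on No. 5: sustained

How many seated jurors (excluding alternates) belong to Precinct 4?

Removed: #2, #4, #5, #6, #7, #8, #10, #16, #19, #21, #22.
Seated jurors 1–6: #1, #3, #9, #11, #12, #13 (alternates #14, #15, #17 not counted).
None of those are in Precinct 4 → 0.

0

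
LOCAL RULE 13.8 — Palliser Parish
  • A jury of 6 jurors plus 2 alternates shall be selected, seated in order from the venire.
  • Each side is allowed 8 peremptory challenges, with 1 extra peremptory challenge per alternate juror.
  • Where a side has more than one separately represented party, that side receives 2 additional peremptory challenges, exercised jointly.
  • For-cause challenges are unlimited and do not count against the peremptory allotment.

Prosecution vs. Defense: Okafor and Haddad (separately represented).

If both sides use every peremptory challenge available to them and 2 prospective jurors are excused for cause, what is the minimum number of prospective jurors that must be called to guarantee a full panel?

32

Seats to fill: 6 + 2 alternates = 8.
Peremptories — Prosecution: 8 + 1×2 = 10; Defense: 8 + 1×2 + 2 = 12; total 22.
For-cause removals: 2.
Minimum venire: 8 + 22 + 2 = 32.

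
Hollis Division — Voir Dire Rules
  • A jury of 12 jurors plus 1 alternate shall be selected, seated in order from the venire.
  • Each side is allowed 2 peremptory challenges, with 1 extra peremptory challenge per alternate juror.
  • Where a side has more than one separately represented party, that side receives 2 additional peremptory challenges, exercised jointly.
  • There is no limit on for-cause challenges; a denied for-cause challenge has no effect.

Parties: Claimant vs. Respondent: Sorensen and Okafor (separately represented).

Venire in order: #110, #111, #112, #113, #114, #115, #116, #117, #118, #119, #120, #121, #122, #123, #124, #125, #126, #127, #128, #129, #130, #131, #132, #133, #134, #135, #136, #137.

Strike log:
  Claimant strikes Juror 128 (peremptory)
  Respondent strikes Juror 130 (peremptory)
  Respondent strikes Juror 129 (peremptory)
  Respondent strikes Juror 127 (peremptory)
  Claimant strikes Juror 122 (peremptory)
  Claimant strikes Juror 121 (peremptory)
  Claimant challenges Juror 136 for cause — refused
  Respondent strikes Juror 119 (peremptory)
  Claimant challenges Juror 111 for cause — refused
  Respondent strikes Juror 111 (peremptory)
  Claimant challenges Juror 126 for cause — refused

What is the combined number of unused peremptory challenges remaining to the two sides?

0

Claimant allotment: 2 base + 1 × 1 alternate = 3. Respondent allotment: 2 base + 1 × 1 alternate + 2 multi-party = 5.
Claimant peremptories used: #128, #122, #121 — 3 (for-cause on #136, #111, #126 don't count).
Respondent peremptories used: #130, #129, #127, #119, #111 — 5.
Remaining: (3 − 3) + (5 − 5) = 0.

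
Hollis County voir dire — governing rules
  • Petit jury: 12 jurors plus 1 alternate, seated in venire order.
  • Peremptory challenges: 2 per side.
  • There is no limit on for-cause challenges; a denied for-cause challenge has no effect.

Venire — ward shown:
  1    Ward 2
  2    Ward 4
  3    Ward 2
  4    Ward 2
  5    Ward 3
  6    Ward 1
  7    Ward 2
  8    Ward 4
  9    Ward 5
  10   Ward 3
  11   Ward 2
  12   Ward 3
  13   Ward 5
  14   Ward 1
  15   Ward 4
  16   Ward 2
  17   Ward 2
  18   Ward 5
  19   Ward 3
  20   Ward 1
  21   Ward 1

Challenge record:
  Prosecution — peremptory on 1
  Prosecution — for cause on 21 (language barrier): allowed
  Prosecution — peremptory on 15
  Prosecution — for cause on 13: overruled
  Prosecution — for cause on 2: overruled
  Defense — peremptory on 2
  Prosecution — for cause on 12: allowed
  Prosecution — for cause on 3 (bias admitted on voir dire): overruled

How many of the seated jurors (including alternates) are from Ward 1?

2

Removed: #1, #2, #12, #15, #21.
Seated (13 incl. alternates): #3, #4, #5, #6, #7, #8, #9, #10, #11, #13, #14, #16, #17.
Of those, in Ward 1: #6, #14 → 2.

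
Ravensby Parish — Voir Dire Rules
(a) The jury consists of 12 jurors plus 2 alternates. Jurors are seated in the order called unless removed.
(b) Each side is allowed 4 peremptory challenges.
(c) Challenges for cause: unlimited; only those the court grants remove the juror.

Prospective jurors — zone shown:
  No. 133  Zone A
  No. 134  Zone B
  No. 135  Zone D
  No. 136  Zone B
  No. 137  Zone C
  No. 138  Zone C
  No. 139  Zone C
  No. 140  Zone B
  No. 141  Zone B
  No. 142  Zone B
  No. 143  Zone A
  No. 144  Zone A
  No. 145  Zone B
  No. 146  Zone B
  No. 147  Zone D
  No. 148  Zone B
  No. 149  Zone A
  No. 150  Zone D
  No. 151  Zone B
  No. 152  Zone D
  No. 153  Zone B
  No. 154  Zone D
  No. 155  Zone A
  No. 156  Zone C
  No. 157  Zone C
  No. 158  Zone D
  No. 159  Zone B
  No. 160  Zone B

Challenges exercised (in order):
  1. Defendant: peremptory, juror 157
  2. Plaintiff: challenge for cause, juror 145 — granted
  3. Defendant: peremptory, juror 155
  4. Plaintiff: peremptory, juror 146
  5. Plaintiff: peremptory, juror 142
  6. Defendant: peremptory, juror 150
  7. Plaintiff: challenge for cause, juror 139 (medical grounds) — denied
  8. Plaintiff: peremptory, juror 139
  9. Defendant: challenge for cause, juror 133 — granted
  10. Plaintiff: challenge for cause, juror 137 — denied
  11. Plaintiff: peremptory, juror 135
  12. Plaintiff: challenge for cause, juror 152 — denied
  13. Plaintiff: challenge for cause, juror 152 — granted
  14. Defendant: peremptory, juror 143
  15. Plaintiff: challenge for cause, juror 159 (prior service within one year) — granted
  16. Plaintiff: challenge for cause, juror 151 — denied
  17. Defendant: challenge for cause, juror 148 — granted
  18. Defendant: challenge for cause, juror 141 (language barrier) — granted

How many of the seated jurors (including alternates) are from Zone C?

Removed: #133, #135, #139, #141, #142, #143, #145, #146, #148, #150, #152, #155, #157, #159.
Seated (14 incl. alternates): #134, #136, #137, #138, #140, #144, #147, #149, #151, #153, #154, #156, #158, #160.
Of those, in Zone C: #137, #138, #156 → 3.

3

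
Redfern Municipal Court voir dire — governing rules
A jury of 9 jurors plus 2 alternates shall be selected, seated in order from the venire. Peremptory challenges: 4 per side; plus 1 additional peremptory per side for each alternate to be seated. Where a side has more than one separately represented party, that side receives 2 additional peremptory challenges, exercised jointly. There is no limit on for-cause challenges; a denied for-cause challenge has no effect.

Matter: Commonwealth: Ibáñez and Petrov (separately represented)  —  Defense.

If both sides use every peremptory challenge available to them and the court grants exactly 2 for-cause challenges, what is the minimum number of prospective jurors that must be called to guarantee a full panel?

Seats to fill: 9 + 2 alternates = 11.
Peremptories — Commonwealth: 4 + 1×2 + 2 = 8; Defense: 4 + 1×2 = 6; total 14.
For-cause removals: 2.
Minimum venire: 11 + 14 + 2 = 27.

27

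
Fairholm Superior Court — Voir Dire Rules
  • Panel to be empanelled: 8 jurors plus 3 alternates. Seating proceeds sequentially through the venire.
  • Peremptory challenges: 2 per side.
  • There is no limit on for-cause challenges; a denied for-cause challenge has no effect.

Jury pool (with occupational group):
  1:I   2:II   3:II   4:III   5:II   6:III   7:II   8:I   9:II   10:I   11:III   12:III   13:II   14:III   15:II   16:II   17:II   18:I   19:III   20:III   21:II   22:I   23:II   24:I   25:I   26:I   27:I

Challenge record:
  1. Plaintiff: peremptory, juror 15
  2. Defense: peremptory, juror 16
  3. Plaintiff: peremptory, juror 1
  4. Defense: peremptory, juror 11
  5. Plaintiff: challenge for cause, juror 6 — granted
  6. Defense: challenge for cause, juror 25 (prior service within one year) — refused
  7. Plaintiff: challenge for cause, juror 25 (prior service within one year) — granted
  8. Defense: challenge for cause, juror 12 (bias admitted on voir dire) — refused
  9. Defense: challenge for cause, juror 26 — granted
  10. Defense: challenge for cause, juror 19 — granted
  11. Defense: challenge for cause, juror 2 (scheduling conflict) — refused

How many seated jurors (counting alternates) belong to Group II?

6

Removed: #1, #6, #11, #15, #16, #19, #25, #26.
Seated (11 incl. alternates): #2, #3, #4, #5, #7, #8, #9, #10, #12, #13, #14.
Of those, in Group II: #2, #3, #5, #7, #9, #13 → 6.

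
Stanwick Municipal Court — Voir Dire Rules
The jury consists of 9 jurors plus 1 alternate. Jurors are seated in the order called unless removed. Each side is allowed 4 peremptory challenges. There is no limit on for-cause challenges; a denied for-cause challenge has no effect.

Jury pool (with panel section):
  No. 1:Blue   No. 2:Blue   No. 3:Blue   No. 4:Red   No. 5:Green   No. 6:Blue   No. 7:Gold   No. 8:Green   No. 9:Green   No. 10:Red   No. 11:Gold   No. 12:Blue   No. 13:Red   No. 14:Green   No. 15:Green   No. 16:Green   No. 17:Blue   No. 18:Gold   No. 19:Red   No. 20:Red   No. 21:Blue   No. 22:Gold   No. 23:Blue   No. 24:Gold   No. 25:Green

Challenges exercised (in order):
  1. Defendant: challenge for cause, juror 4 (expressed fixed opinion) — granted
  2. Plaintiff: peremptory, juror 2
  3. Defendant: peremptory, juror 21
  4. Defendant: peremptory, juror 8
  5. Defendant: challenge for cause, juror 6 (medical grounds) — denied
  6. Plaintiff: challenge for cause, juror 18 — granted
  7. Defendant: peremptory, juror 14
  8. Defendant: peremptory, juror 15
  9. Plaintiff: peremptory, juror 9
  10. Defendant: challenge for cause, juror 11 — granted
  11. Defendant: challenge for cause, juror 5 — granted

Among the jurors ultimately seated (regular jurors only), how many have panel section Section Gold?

Removed: #2, #4, #5, #8, #9, #11, #14, #15, #18, #21.
Seated jurors 1–9: #1, #3, #6, #7, #10, #12, #13, #16, #17 (alternates #19 not counted).
Of those, in Section Gold: #7 → 1.

1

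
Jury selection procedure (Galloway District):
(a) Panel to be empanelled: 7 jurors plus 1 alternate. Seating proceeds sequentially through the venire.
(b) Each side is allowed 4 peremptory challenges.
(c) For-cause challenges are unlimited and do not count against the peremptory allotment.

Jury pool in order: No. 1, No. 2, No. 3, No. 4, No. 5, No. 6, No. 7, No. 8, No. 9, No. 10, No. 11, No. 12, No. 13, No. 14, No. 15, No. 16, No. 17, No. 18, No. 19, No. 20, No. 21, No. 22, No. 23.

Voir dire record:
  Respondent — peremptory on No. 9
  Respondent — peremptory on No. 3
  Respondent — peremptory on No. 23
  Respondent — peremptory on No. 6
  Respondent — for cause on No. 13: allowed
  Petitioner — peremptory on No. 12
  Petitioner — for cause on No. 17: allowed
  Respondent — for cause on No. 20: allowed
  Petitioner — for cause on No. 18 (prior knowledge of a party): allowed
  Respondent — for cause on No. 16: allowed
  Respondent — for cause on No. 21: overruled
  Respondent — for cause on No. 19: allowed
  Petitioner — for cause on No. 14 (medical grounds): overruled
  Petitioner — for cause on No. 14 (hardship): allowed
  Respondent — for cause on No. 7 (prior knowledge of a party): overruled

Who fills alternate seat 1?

11

Removed: #3, #6, #9, #12, #13, #14, #16, #17, #18, #19, #20, #23. (#7, #21 stay — for-cause denied.)
Seating in order: seats 1–7 → #1, #2, #4, #5, #7, #8, #10; alternates → #11.
So alternate 1 is #11.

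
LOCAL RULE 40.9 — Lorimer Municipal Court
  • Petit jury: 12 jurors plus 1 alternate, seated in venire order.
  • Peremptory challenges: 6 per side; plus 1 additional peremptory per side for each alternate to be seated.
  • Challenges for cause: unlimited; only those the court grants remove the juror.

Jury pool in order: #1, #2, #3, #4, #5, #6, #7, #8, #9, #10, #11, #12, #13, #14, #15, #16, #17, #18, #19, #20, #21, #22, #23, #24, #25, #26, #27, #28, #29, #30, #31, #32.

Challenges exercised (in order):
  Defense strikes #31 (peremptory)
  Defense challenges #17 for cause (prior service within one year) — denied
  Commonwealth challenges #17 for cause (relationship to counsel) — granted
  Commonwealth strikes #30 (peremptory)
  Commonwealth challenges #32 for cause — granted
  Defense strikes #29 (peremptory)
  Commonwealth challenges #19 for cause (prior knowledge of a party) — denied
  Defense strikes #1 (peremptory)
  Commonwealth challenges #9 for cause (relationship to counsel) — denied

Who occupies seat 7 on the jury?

Removed: #1, #17, #29, #30, #31, #32. (#9, #19 stay — for-cause denied.)
Seating in order: seats 1–12 → #2, #3, #4, #5, #6, #7, #8, #9, #10, #11, #12, #13; alternates → #14.
So seat 7 is #8.

8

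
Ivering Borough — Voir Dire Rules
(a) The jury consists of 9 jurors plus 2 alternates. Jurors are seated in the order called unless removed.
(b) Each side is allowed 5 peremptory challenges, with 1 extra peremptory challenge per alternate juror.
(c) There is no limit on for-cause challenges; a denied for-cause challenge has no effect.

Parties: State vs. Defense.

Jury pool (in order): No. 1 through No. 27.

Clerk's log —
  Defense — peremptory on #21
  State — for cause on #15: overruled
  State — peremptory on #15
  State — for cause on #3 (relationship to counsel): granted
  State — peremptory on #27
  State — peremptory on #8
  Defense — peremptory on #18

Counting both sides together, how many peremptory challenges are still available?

State allotment: 5 base + 1 × 2 alternates = 7. Defense allotment: 5 base + 1 × 2 alternates = 7.
State peremptories used: #15, #27, #8 — 3 (for-cause on #15, #3 don't count).
Defense peremptories used: #21, #18 — 2.
Remaining: (7 − 3) + (7 − 2) = 9.

9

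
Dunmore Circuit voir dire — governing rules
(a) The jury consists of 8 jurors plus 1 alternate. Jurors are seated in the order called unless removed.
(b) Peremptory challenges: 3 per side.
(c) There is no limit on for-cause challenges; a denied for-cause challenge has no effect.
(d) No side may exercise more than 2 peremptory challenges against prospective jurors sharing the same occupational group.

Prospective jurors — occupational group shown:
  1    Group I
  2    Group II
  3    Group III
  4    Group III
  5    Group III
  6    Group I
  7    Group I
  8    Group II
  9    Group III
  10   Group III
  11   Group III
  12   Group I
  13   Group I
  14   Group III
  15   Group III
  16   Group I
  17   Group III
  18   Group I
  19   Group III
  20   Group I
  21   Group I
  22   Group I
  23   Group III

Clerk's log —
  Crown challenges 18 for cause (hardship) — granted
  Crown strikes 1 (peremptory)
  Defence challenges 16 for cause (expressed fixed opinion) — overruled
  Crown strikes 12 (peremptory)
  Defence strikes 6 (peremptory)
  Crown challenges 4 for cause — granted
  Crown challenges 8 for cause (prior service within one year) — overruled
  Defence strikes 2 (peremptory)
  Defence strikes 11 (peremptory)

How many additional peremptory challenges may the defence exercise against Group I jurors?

Defence peremptories so far: #6, #2, #11 — 3 of 3 used, 0 left overall.
Against Group I: #6 — 1 used; per-group cap 2 leaves 1.
Binding limit: min(0, 1) = 0.

0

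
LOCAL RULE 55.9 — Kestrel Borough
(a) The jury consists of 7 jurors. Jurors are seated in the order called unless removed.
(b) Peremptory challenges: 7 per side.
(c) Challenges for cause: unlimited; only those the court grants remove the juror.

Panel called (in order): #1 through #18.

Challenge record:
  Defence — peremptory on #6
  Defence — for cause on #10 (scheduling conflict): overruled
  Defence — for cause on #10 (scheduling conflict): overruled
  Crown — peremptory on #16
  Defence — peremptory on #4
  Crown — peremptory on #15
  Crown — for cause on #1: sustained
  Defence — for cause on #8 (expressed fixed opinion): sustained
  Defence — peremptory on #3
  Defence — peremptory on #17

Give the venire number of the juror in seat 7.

12

Removed: #1, #3, #4, #6, #8, #15, #16, #17. (#10 stays — for-cause denied.)
Filling seats in venire order through position 7: #2, #5, #7, #9, #10, #11, #12.
So seat 7 is #12.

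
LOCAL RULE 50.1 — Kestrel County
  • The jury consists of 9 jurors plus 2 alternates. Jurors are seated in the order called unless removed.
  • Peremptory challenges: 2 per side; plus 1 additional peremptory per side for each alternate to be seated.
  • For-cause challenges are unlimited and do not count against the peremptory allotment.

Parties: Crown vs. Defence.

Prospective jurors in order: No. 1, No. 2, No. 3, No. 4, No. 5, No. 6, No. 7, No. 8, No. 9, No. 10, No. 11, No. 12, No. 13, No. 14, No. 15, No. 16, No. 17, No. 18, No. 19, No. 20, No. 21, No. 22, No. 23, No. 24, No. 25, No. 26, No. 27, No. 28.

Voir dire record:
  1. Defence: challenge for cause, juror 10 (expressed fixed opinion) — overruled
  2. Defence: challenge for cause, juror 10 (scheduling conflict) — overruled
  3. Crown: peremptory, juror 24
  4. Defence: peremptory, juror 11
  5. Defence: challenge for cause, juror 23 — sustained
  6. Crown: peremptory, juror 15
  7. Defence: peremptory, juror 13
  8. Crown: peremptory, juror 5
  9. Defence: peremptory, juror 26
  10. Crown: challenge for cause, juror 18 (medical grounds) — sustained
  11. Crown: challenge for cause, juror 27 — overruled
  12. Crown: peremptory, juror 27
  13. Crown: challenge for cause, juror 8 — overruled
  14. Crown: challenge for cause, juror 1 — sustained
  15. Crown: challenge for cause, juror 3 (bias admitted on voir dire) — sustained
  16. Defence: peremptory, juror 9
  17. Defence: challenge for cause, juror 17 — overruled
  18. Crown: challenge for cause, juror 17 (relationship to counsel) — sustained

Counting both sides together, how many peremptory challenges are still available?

Crown allotment: 2 base + 1 × 2 alternates = 4. Defence allotment: 2 base + 1 × 2 alternates = 4.
Crown peremptories used: #24, #15, #5, #27 — 4 (for-cause on #18, #27, #8, #1, #3, #17 don't count).
Defence peremptories used: #11, #13, #26, #9 — 4 (for-cause on #10, #10, #23, #17 don't count).
Remaining: (4 − 4) + (4 − 4) = 0.

0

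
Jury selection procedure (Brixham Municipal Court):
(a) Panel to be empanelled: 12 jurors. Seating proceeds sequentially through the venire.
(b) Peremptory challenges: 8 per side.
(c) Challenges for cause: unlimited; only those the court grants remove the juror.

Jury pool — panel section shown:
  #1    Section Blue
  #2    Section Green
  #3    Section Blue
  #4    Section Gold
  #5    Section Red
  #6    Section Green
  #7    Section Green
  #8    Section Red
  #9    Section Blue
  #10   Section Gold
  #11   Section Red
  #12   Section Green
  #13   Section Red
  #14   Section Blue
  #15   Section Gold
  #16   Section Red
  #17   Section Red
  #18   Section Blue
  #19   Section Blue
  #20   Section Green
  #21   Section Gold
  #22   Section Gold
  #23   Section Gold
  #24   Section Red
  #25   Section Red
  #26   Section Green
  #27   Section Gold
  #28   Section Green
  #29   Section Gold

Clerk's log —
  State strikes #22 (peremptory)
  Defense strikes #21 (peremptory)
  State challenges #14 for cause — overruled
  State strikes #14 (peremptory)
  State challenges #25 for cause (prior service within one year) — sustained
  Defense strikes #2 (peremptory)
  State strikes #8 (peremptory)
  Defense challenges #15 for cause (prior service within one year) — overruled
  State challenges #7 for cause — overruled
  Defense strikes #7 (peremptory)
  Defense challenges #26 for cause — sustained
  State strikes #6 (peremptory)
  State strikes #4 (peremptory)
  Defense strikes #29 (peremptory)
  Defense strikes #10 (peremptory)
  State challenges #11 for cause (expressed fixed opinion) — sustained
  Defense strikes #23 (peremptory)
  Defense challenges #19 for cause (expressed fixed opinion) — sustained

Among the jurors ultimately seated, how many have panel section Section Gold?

1

Removed: #2, #4, #6, #7, #8, #10, #11, #14, #19, #21, #22, #23, #25, #26, #29.
Seated jurors 1–12: #1, #3, #5, #9, #12, #13, #15, #16, #17, #18, #20, #24.
Of those, in Section Gold: #15 → 1.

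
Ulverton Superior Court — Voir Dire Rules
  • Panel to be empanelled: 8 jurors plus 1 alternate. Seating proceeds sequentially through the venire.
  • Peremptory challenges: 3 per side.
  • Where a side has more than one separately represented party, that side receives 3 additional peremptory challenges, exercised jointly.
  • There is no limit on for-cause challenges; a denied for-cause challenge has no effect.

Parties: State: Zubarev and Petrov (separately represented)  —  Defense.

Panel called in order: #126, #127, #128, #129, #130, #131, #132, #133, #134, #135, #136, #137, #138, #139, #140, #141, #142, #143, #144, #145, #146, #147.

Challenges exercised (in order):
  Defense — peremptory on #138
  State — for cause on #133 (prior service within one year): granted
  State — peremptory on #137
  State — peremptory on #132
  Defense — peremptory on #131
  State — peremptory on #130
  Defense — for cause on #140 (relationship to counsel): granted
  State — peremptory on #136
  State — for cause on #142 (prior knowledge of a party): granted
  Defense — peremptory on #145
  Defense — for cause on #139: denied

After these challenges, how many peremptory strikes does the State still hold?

State allotment: 3 base + 3 multi-party = 6.
State peremptories used: #137, #132, #130, #136 — 4 (for-cause on #133, #142 don't count).
Remaining: 6 − 4 = 2.

2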